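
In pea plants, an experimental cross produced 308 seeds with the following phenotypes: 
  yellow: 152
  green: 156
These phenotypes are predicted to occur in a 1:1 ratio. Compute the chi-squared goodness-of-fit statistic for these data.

0.052

The 1:1 ratio has 2 parts, so with N = 308 the expected counts are:
  yellow: 308 × 1/2 = 154
  green: 308 × 1/2 = 154
χ² = Σ (O − E)² / E
  yellow: (152 − 154)² / 154 = 0.0260
  green: (156 − 154)² / 154 = 0.0260
χ² = 0.0260 + 0.0260 = 0.052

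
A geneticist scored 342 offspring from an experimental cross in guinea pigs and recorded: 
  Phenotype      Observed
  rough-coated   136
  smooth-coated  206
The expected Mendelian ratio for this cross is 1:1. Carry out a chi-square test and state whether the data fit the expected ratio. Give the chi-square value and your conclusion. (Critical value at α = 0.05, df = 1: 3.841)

The 1:1 ratio has 2 parts, so with N = 342 the expected counts are:
  rough-coated: 342 × 1/2 = 171
  smooth-coated: 342 × 1/2 = 171
χ² = Σ (O − E)² / E
  rough-coated: (136 − 171)² / 171 = 7.1637
  smooth-coated: (206 − 171)² / 171 = 7.1637
χ² = 7.1637 + 7.1637 = 14.3274 ≈ 14.327
Degrees of freedom = 2 − 1 = 1; critical value at α = 0.05 is 3.841.
Since 14.327 > 3.841, we reject the null hypothesis — the data do not fit the 1:1 ratio.

14.327; not consistent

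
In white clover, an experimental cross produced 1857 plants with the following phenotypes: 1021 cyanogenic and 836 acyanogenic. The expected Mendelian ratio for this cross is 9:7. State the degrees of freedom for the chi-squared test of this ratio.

1

A goodness-of-fit test with 2 phenotype classes has df = 2 − 1 = 1.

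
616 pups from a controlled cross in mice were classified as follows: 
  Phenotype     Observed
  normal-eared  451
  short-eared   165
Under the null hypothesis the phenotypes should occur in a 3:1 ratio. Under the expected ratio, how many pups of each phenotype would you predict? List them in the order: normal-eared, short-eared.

The 3:1 ratio has 4 parts, so with N = 616 the expected counts are:
  normal-eared: 616 × 3/4 = 462
  short-eared: 616 × 1/4 = 154

462, 154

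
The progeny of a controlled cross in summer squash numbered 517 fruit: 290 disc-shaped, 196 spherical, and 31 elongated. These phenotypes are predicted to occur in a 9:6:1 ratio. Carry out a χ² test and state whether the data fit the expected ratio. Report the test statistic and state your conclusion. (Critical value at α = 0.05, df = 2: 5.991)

Total ratio parts = 16. Expected numbers out of 517:
  disc-shaped: 517 × 9/16 = 290.8125
  spherical: 517 × 6/16 = 193.875
  elongated: 517 × 1/16 = 32.3125
χ² = Σ (O − E)² / E
  disc-shaped: (290 − 290.8125)² / 290.8125 = 0.0023
  spherical: (196 − 193.875)² / 193.875 = 0.0233
  elongated: (31 − 32.3125)² / 32.3125 = 0.0533
χ² = 0.0023 + 0.0233 + 0.0533 = 0.0789 ≈ 0.079
Degrees of freedom = 3 − 1 = 2; critical value at α = 0.05 is 5.991.
Since 0.079 < 5.991, we fail to reject the null hypothesis — the data are consistent with the 9:6:1 ratio.

0.079; consistent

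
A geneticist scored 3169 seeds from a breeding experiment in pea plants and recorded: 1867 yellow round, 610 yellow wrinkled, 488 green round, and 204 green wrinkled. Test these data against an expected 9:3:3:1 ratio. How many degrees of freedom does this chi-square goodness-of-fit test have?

3

A goodness-of-fit test with 4 phenotype classes has df = 4 − 1 = 3.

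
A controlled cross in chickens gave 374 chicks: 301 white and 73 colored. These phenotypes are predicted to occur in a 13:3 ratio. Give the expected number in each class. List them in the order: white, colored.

The 13:3 ratio has 16 parts, so with N = 374 the expected counts are:
  white: 374 × 13/16 = 303.875
  colored: 374 × 3/16 = 70.125

303.875, 70.125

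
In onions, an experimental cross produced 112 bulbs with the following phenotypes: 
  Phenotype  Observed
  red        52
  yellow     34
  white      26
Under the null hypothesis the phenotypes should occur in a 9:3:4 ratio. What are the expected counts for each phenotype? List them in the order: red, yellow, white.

Under the 9:3:4 hypothesis (Σ ratio = 16, N = 112):
  red: 112 × 9/16 = 63
  yellow: 112 × 3/16 = 21
  white: 112 × 4/16 = 28

63, 21, 28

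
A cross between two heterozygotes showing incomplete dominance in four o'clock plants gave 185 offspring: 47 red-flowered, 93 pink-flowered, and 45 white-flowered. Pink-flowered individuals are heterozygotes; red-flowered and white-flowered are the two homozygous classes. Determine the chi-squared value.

0.049

With incomplete dominance, a heterozygote × heterozygote cross gives a 1:2:1 phenotypic ratio.
Under the 1:2:1 hypothesis (Σ ratio = 4, N = 185):
  red-flowered: 185 × 1/4 = 46.25
  pink-flowered: 185 × 2/4 = 92.5
  white-flowered: 185 × 1/4 = 46.25
χ² = Σ (O − E)² / E
  red-flowered: (47 − 46.25)² / 46.25 = 0.0122
  pink-flowered: (93 − 92.5)² / 92.5 = 0.0027
  white-flowered: (45 − 46.25)² / 46.25 = 0.0338
χ² = 0.0122 + 0.0027 + 0.0338 = 0.0487 ≈ 0.049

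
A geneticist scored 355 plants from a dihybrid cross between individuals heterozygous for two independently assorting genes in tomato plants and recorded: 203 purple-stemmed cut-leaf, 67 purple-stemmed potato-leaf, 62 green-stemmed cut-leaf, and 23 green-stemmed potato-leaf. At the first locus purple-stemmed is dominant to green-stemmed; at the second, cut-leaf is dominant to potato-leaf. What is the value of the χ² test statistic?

0.400

A dihybrid F₂ with independent assortment and complete dominance at both loci gives a 9:3:3:1 phenotypic ratio.
Expected counts for N = 355 under a 9:3:3:1 ratio (total parts = 16):
  purple-stemmed cut-leaf: 355 × 9/16 = 199.6875
  purple-stemmed potato-leaf: 355 × 3/16 = 66.5625
  green-stemmed cut-leaf: 355 × 3/16 = 66.5625
  green-stemmed potato-leaf: 355 × 1/16 = 22.1875
χ² = Σ (O − E)² / E
  purple-stemmed cut-leaf: (203 − 199.6875)² / 199.6875 = 0.0549
  purple-stemmed potato-leaf: (67 − 66.5625)² / 66.5625 = 0.0029
  green-stemmed cut-leaf: (62 − 66.5625)² / 66.5625 = 0.3127
  green-stemmed potato-leaf: (23 − 22.1875)² / 22.1875 = 0.0298
χ² = 0.0549 + 0.0029 + 0.3127 + 0.0298 = 0.4003 ≈ 0.400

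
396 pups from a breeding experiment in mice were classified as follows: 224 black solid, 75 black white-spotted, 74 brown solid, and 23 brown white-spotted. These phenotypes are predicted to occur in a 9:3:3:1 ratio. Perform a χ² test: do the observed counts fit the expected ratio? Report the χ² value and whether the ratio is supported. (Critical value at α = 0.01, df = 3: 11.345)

The 9:3:3:1 ratio has 16 parts, so with N = 396 the expected counts are:
  black solid: 396 × 9/16 = 222.75
  black white-spotted: 396 × 3/16 = 74.25
  brown solid: 396 × 3/16 = 74.25
  brown white-spotted: 396 × 1/16 = 24.75
χ² = Σ (O − E)² / E
  black solid: (224 − 222.75)² / 222.75 = 0.0070
  black white-spotted: (75 − 74.25)² / 74.25 = 0.0076
  brown solid: (74 − 74.25)² / 74.25 = 0.0008
  brown white-spotted: (23 − 24.75)² / 24.75 = 0.1237
χ² = 0.0070 + 0.0076 + 0.0008 + 0.1237 = 0.1391 ≈ 0.139
Degrees of freedom = 4 − 1 = 3; critical value at α = 0.01 is 11.345.
Since 0.139 < 11.345, we fail to reject the null hypothesis — the data are consistent with the 9:3:3:1 ratio.

0.139; consistent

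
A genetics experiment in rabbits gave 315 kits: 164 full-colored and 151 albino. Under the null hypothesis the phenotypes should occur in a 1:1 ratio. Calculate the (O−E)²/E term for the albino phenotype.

0.268

The 1:1 ratio has 2 parts, so with N = 315 the expected counts are:
  full-colored: 315 × 1/2 = 157.5
  albino: 315 × 1/2 = 157.5
Contribution of albino: (151 − 157.5)² / 157.5 = 0.2683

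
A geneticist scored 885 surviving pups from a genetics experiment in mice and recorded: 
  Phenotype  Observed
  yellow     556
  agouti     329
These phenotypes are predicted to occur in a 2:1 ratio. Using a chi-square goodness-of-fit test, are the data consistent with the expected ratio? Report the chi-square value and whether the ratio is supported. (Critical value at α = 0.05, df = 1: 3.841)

The 2:1 ratio has 3 parts, so with N = 885 the expected counts are:
  yellow: 885 × 2/3 = 590
  agouti: 885 × 1/3 = 295
χ² = Σ (O − E)² / E
  yellow: (556 − 590)² / 590 = 1.9593
  agouti: (329 − 295)² / 295 = 3.9186
χ² = 1.9593 + 3.9186 = 5.8779 ≈ 5.878
Degrees of freedom = 2 − 1 = 1; critical value at α = 0.05 is 3.841.
Since 5.878 > 3.841, we reject the null hypothesis — the data do not fit the 2:1 ratio.

5.878; not consistent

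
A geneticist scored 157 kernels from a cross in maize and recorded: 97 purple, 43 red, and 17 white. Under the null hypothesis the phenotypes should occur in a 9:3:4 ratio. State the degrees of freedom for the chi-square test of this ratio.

A goodness-of-fit test with 3 phenotype classes has df = 3 − 1 = 2.

2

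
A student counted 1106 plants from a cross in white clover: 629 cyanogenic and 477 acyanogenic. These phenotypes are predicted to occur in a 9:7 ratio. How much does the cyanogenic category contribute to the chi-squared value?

The 9:7 ratio has 16 parts, so with N = 1106 the expected counts are:
  cyanogenic: 1106 × 9/16 = 622.125
  acyanogenic: 1106 × 7/16 = 483.875
Contribution of cyanogenic: (629 − 622.125)² / 622.125 = 0.0760

0.076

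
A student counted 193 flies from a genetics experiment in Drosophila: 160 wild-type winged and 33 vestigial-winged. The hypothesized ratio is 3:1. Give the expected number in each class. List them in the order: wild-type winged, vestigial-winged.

144.75, 48.25

The 3:1 ratio has 4 parts, so with N = 193 the expected counts are:
  wild-type winged: 193 × 3/4 = 144.75
  vestigial-winged: 193 × 1/4 = 48.25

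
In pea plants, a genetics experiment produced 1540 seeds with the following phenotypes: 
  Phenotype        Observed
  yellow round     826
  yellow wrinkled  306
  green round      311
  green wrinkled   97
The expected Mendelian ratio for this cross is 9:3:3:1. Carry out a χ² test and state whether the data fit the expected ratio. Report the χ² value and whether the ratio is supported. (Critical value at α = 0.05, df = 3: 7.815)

4.621; consistent

Total ratio parts = 16. Expected numbers out of 1540:
  yellow round: 1540 × 9/16 = 866.25
  yellow wrinkled: 1540 × 3/16 = 288.75
  green round: 1540 × 3/16 = 288.75
  green wrinkled: 1540 × 1/16 = 96.25
χ² = Σ (O − E)² / E
  yellow round: (826 − 866.25)² / 866.25 = 1.8702
  yellow wrinkled: (306 − 288.75)² / 288.75 = 1.0305
  green round: (311 − 288.75)² / 288.75 = 1.7145
  green wrinkled: (97 − 96.25)² / 96.25 = 0.0058
χ² = 1.8702 + 1.0305 + 1.7145 + 0.0058 = 4.621
Degrees of freedom = 4 − 1 = 3; critical value at α = 0.05 is 7.815.
Since 4.621 < 7.815, we fail to reject the null hypothesis — the data are consistent with the 9:3:3:1 ratio.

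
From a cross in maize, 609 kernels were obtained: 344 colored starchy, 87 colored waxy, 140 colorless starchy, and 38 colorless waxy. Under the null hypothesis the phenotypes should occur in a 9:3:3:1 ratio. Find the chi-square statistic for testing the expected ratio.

12.314

Under the 9:3:3:1 hypothesis (Σ ratio = 16, N = 609):
  colored starchy: 609 × 9/16 = 342.5625
  colored waxy: 609 × 3/16 = 114.1875
  colorless starchy: 609 × 3/16 = 114.1875
  colorless waxy: 609 × 1/16 = 38.0625
χ² = Σ (O − E)² / E
  colored starchy: (344 − 342.5625)² / 342.5625 = 0.0060
  colored waxy: (87 − 114.1875)² / 114.1875 = 6.4732
  colorless starchy: (140 − 114.1875)² / 114.1875 = 5.8350
  colorless waxy: (38 − 38.0625)² / 38.0625 = 0.0001
χ² = 0.0060 + 6.4732 + 5.8350 + 0.0001 = 12.3143 ≈ 12.314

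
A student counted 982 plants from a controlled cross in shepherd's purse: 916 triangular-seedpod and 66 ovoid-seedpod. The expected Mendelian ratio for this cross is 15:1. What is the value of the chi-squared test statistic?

0.372

Total ratio parts = 16. Expected numbers out of 982:
  triangular-seedpod: 982 × 15/16 = 920.625
  ovoid-seedpod: 982 × 1/16 = 61.375
χ² = Σ (O − E)² / E
  triangular-seedpod: (916 − 920.625)² / 920.625 = 0.0232
  ovoid-seedpod: (66 − 61.375)² / 61.375 = 0.3485
χ² = 0.0232 + 0.3485 = 0.3717 ≈ 0.372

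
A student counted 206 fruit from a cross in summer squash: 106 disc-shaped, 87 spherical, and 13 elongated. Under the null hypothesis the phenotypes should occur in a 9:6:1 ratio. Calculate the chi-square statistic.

2.073

Under the 9:6:1 hypothesis (Σ ratio = 16, N = 206):
  disc-shaped: 206 × 9/16 = 115.875
  spherical: 206 × 6/16 = 77.25
  elongated: 206 × 1/16 = 12.875
χ² = Σ (O − E)² / E
  disc-shaped: (106 − 115.875)² / 115.875 = 0.8416
  spherical: (87 − 77.25)² / 77.25 = 1.2306
  elongated: (13 − 12.875)² / 12.875 = 0.0012
χ² = 0.8416 + 1.2306 + 0.0012 = 2.0734 ≈ 2.073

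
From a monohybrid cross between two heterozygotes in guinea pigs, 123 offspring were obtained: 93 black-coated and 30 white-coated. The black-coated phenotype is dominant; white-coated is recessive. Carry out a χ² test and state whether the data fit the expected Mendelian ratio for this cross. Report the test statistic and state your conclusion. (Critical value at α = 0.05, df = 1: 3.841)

For a monohybrid cross between heterozygotes with complete dominance, the expected phenotypic ratio is 3:1.
Total ratio parts = 4. Expected numbers out of 123:
  black-coated: 123 × 3/4 = 92.25
  white-coated: 123 × 1/4 = 30.75
χ² = Σ (O − E)² / E
  black-coated: (93 − 92.25)² / 92.25 = 0.0061
  white-coated: (30 − 30.75)² / 30.75 = 0.0183
χ² = 0.0061 + 0.0183 = 0.0244 ≈ 0.024
Degrees of freedom = 2 − 1 = 1; critical value at α = 0.05 is 3.841.
Since 0.024 < 3.841, we fail to reject the null hypothesis — the data are consistent with the 3:1 ratio.

0.024; consistent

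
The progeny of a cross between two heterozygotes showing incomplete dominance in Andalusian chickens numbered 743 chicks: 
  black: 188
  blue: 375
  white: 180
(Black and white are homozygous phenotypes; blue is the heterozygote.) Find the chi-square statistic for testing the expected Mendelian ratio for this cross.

With incomplete dominance, a heterozygote × heterozygote cross gives a 1:2:1 phenotypic ratio.
Total ratio parts = 4. Expected numbers out of 743:
  black: 743 × 1/4 = 185.75
  blue: 743 × 2/4 = 371.5
  white: 743 × 1/4 = 185.75
χ² = Σ (O − E)² / E
  black: (188 − 185.75)² / 185.75 = 0.0273
  blue: (375 − 371.5)² / 371.5 = 0.0330
  white: (180 − 185.75)² / 185.75 = 0.1780
χ² = 0.0273 + 0.0330 + 0.1780 = 0.2383 ≈ 0.238

0.238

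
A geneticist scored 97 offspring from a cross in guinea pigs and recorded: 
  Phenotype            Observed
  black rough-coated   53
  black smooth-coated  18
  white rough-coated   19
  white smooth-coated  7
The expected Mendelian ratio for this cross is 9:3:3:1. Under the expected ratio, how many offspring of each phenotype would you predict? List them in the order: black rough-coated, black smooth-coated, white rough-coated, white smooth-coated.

Total ratio parts = 16. Expected numbers out of 97:
  black rough-coated: 97 × 9/16 = 54.5625
  black smooth-coated: 97 × 3/16 = 18.1875
  white rough-coated: 97 × 3/16 = 18.1875
  white smooth-coated: 97 × 1/16 = 6.0625

54.5625, 18.1875, 18.1875, 6.0625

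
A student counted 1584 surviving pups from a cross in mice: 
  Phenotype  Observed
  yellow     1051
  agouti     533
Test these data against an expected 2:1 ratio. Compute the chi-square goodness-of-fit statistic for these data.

0.071

The 2:1 ratio has 3 parts, so with N = 1584 the expected counts are:
  yellow: 1584 × 2/3 = 1056
  agouti: 1584 × 1/3 = 528
χ² = Σ (O − E)² / E
  yellow: (1051 − 1056)² / 1056 = 0.0237
  agouti: (533 − 528)² / 528 = 0.0473
χ² = 0.0237 + 0.0473 = 0.071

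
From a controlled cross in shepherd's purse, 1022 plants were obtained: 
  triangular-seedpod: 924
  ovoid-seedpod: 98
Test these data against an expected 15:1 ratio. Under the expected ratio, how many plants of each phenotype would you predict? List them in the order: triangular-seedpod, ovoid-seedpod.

958.125, 63.875

Total ratio parts = 16. Expected numbers out of 1022:
  triangular-seedpod: 1022 × 15/16 = 958.125
  ovoid-seedpod: 1022 × 1/16 = 63.875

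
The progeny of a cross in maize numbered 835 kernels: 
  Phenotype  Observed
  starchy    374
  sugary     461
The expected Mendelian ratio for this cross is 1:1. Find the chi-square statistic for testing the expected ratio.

Total ratio parts = 2. Expected numbers out of 835:
  starchy: 835 × 1/2 = 417.5
  sugary: 835 × 1/2 = 417.5
χ² = Σ (O − E)² / E
  starchy: (374 − 417.5)² / 417.5 = 4.5323
  sugary: (461 − 417.5)² / 417.5 = 4.5323
χ² = 4.5323 + 4.5323 = 9.0646 ≈ 9.065

9.065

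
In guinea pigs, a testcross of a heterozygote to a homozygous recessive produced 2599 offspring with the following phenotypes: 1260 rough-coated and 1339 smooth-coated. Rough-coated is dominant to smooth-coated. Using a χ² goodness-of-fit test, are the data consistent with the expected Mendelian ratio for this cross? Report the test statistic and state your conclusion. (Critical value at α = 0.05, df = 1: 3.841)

A testcross of a heterozygote (Aa × aa) gives a 1:1 phenotypic ratio.
Expected counts for N = 2599 under a 1:1 ratio (total parts = 2):
  rough-coated: 2599 × 1/2 = 1299.5
  smooth-coated: 2599 × 1/2 = 1299.5
χ² = Σ (O − E)² / E
  rough-coated: (1260 − 1299.5)² / 1299.5 = 1.2007
  smooth-coated: (1339 − 1299.5)² / 1299.5 = 1.2007
χ² = 1.2007 + 1.2007 = 2.4014 ≈ 2.401
Degrees of freedom = 2 − 1 = 1; critical value at α = 0.05 is 3.841.
Since 2.401 < 3.841, we fail to reject the null hypothesis — the data are consistent with the 1:1 ratio.

2.401; consistent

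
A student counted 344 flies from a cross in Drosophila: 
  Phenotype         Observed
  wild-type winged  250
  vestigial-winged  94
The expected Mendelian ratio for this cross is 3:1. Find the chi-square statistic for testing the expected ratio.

0.992

Total ratio parts = 4. Expected numbers out of 344:
  wild-type winged: 344 × 3/4 = 258
  vestigial-winged: 344 × 1/4 = 86
χ² = Σ (O − E)² / E
  wild-type winged: (250 − 258)² / 258 = 0.2481
  vestigial-winged: (94 − 86)² / 86 = 0.7442
χ² = 0.2481 + 0.7442 = 0.9923 ≈ 0.992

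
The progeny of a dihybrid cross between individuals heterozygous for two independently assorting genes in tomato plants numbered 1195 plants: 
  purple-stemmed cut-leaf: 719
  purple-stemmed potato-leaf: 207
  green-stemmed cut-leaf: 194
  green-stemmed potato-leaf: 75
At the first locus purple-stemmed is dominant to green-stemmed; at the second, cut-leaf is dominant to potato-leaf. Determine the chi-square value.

A dihybrid F₂ with independent assortment and complete dominance at both loci gives a 9:3:3:1 phenotypic ratio.
Expected counts for N = 1195 under a 9:3:3:1 ratio (total parts = 16):
  purple-stemmed cut-leaf: 1195 × 9/16 = 672.1875
  purple-stemmed potato-leaf: 1195 × 3/16 = 224.0625
  green-stemmed cut-leaf: 1195 × 3/16 = 224.0625
  green-stemmed potato-leaf: 1195 × 1/16 = 74.6875
χ² = Σ (O − E)² / E
  purple-stemmed cut-leaf: (719 − 672.1875)² / 672.1875 = 3.2601
  purple-stemmed potato-leaf: (207 − 224.0625)² / 224.0625 = 1.2993
  green-stemmed cut-leaf: (194 − 224.0625)² / 224.0625 = 4.0335
  green-stemmed potato-leaf: (75 − 74.6875)² / 74.6875 = 0.0013
χ² = 3.2601 + 1.2993 + 4.0335 + 0.0013 = 8.5942 ≈ 8.594

8.594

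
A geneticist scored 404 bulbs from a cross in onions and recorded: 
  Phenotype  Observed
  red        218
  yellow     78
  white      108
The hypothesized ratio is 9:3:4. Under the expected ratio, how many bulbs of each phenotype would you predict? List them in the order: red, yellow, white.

227.25, 75.75, 101

Expected counts for N = 404 under a 9:3:4 ratio (total parts = 16):
  red: 404 × 9/16 = 227.25
  yellow: 404 × 3/16 = 75.75
  white: 404 × 4/16 = 101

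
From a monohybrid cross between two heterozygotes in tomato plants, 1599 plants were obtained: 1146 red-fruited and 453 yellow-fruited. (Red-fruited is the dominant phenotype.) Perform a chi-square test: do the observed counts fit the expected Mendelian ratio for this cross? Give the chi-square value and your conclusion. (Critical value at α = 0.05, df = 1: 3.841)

For a monohybrid cross between heterozygotes with complete dominance, the expected phenotypic ratio is 3:1.
The 3:1 ratio has 4 parts, so with N = 1599 the expected counts are:
  red-fruited: 1599 × 3/4 = 1199.25
  yellow-fruited: 1599 × 1/4 = 399.75
χ² = Σ (O − E)² / E
  red-fruited: (1146 − 1199.25)² / 1199.25 = 2.3644
  yellow-fruited: (453 − 399.75)² / 399.75 = 7.0933
χ² = 2.3644 + 7.0933 = 9.4577 ≈ 9.458
Degrees of freedom = 2 − 1 = 1; critical value at α = 0.05 is 3.841.
Since 9.458 > 3.841, we reject the null hypothesis — the data do not fit the 3:1 ratio.

9.458; not consistent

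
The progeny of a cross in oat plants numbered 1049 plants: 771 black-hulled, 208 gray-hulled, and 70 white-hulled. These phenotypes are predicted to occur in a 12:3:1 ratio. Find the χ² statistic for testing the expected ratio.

1.266

Under the 12:3:1 hypothesis (Σ ratio = 16, N = 1049):
  black-hulled: 1049 × 12/16 = 786.75
  gray-hulled: 1049 × 3/16 = 196.6875
  white-hulled: 1049 × 1/16 = 65.5625
χ² = Σ (O − E)² / E
  black-hulled: (771 − 786.75)² / 786.75 = 0.3153
  gray-hulled: (208 − 196.6875)² / 196.6875 = 0.6506
  white-hulled: (70 − 65.5625)² / 65.5625 = 0.3003
χ² = 0.3153 + 0.6506 + 0.3003 = 1.2662 ≈ 1.266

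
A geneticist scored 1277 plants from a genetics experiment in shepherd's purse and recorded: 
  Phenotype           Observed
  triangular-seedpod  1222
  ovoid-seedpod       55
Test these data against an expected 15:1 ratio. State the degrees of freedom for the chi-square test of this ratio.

1

A goodness-of-fit test with 2 phenotype classes has df = 2 − 1 = 1.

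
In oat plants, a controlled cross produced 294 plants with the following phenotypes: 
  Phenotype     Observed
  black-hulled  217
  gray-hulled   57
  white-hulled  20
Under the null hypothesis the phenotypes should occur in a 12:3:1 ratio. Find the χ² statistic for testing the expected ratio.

0.263

Under the 12:3:1 hypothesis (Σ ratio = 16, N = 294):
  black-hulled: 294 × 12/16 = 220.5
  gray-hulled: 294 × 3/16 = 55.125
  white-hulled: 294 × 1/16 = 18.375
χ² = Σ (O − E)² / E
  black-hulled: (217 − 220.5)² / 220.5 = 0.0556
  gray-hulled: (57 − 55.125)² / 55.125 = 0.0638
  white-hulled: (20 − 18.375)² / 18.375 = 0.1437
χ² = 0.0556 + 0.0638 + 0.1437 = 0.2631 ≈ 0.263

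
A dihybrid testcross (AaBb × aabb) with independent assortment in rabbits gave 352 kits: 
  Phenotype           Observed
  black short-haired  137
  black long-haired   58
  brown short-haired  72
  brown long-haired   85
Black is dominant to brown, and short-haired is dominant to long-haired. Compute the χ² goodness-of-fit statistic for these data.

40.523

A dihybrid testcross with independent assortment gives a 1:1:1:1 ratio.
Total ratio parts = 4. Expected numbers out of 352:
  black short-haired: 352 × 1/4 = 88
  black long-haired: 352 × 1/4 = 88
  brown short-haired: 352 × 1/4 = 88
  brown long-haired: 352 × 1/4 = 88
χ² = Σ (O − E)² / E
  black short-haired: (137 − 88)² / 88 = 27.2841
  black long-haired: (58 − 88)² / 88 = 10.2273
  brown short-haired: (72 − 88)² / 88 = 2.9091
  brown long-haired: (85 − 88)² / 88 = 0.1023
χ² = 27.2841 + 10.2273 + 2.9091 + 0.1023 = 40.5228 ≈ 40.523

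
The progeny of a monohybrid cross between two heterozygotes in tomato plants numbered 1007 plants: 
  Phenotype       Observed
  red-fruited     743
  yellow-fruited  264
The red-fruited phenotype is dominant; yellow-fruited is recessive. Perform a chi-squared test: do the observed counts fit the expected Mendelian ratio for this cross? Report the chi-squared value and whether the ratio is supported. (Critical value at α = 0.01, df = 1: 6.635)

For a monohybrid cross between heterozygotes with complete dominance, the expected phenotypic ratio is 3:1.
Expected counts for N = 1007 under a 3:1 ratio (total parts = 4):
  red-fruited: 1007 × 3/4 = 755.25
  yellow-fruited: 1007 × 1/4 = 251.75
χ² = Σ (O − E)² / E
  red-fruited: (743 − 755.25)² / 755.25 = 0.1987
  yellow-fruited: (264 − 251.75)² / 251.75 = 0.5961
χ² = 0.1987 + 0.5961 = 0.7948 ≈ 0.795
Degrees of freedom = 2 − 1 = 1; critical value at α = 0.01 is 6.635.
Since 0.795 < 6.635, we fail to reject the null hypothesis — the data are consistent with the 3:1 ratio.

0.795; consistent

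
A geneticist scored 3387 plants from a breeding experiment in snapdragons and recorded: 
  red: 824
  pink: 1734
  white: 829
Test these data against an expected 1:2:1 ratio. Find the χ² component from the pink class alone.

Under the 1:2:1 hypothesis (Σ ratio = 4, N = 3387):
  red: 3387 × 1/4 = 846.75
  pink: 3387 × 2/4 = 1693.5
  white: 3387 × 1/4 = 846.75
Contribution of pink: (1734 − 1693.5)² / 1693.5 = 0.9686

0.969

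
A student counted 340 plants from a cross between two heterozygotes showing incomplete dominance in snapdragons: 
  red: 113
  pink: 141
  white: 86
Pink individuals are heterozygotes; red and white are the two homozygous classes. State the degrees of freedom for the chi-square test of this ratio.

With incomplete dominance, a heterozygote × heterozygote cross gives a 1:2:1 phenotypic ratio.
A goodness-of-fit test with 3 phenotype classes has df = 3 − 1 = 2.

2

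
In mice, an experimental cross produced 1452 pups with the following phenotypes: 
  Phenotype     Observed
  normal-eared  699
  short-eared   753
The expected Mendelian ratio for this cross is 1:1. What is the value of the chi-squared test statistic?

Total ratio parts = 2. Expected numbers out of 1452:
  normal-eared: 1452 × 1/2 = 726
  short-eared: 1452 × 1/2 = 726
χ² = Σ (O − E)² / E
  normal-eared: (699 − 726)² / 726 = 1.0041
  short-eared: (753 − 726)² / 726 = 1.0041
χ² = 1.0041 + 1.0041 = 2.0082 ≈ 2.008

2.008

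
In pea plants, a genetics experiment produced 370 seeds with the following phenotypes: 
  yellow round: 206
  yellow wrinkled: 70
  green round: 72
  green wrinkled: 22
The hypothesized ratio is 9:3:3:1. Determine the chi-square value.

Expected counts for N = 370 under a 9:3:3:1 ratio (total parts = 16):
  yellow round: 370 × 9/16 = 208.125
  yellow wrinkled: 370 × 3/16 = 69.375
  green round: 370 × 3/16 = 69.375
  green wrinkled: 370 × 1/16 = 23.125
χ² = Σ (O − E)² / E
  yellow round: (206 − 208.125)² / 208.125 = 0.0217
  yellow wrinkled: (70 − 69.375)² / 69.375 = 0.0056
  green round: (72 − 69.375)² / 69.375 = 0.0993
  green wrinkled: (22 − 23.125)² / 23.125 = 0.0547
χ² = 0.0217 + 0.0056 + 0.0993 + 0.0547 = 0.1813 ≈ 0.181

0.181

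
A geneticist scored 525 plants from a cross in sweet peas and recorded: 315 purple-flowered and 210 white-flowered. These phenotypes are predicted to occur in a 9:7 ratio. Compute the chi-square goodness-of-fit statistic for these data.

3.000

Expected counts for N = 525 under a 9:7 ratio (total parts = 16):
  purple-flowered: 525 × 9/16 = 295.3125
  white-flowered: 525 × 7/16 = 229.6875
χ² = Σ (O − E)² / E
  purple-flowered: (315 − 295.3125)² / 295.3125 = 1.3125
  white-flowered: (210 − 229.6875)² / 229.6875 = 1.6875
χ² = 1.3125 + 1.6875 = 3.000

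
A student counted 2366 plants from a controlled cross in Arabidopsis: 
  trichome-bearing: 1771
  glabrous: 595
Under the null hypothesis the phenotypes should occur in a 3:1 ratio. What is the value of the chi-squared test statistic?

Under the 3:1 hypothesis (Σ ratio = 4, N = 2366):
  trichome-bearing: 2366 × 3/4 = 1774.5
  glabrous: 2366 × 1/4 = 591.5
χ² = Σ (O − E)² / E
  trichome-bearing: (1771 − 1774.5)² / 1774.5 = 0.0069
  glabrous: (595 − 591.5)² / 591.5 = 0.0207
χ² = 0.0069 + 0.0207 = 0.0276 ≈ 0.028

0.028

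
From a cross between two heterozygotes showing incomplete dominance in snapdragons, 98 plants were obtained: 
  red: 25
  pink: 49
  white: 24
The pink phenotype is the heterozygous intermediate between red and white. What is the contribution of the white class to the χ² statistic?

With incomplete dominance, a heterozygote × heterozygote cross gives a 1:2:1 phenotypic ratio.
Total ratio parts = 4. Expected numbers out of 98:
  red: 98 × 1/4 = 24.5
  pink: 98 × 2/4 = 49
  white: 98 × 1/4 = 24.5
Contribution of white: (24 − 24.5)² / 24.5 = 0.0102

0.010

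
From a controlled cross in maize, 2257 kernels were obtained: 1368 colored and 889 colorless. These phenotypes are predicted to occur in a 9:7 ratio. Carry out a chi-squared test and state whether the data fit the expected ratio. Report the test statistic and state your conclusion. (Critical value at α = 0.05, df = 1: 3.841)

Under the 9:7 hypothesis (Σ ratio = 16, N = 2257):
  colored: 2257 × 9/16 = 1269.5625
  colorless: 2257 × 7/16 = 987.4375
χ² = Σ (O − E)² / E
  colored: (1368 − 1269.5625)² / 1269.5625 = 7.6325
  colorless: (889 − 987.4375)² / 987.4375 = 9.8132
χ² = 7.6325 + 9.8132 = 17.4457 ≈ 17.446
Degrees of freedom = 2 − 1 = 1; critical value at α = 0.05 is 3.841.
Since 17.446 > 3.841, we reject the null hypothesis — the data do not fit the 9:7 ratio.

17.446; not consistent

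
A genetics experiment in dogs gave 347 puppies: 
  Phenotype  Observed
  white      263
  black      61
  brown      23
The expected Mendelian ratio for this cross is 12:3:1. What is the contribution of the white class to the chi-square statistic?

Expected counts for N = 347 under a 12:3:1 ratio (total parts = 16):
  white: 347 × 12/16 = 260.25
  black: 347 × 3/16 = 65.0625
  brown: 347 × 1/16 = 21.6875
Contribution of white: (263 − 260.25)² / 260.25 = 0.0291

0.029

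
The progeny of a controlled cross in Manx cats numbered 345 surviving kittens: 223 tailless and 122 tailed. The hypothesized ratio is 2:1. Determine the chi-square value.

Total ratio parts = 3. Expected numbers out of 345:
  tailless: 345 × 2/3 = 230
  tailed: 345 × 1/3 = 115
χ² = Σ (O − E)² / E
  tailless: (223 − 230)² / 230 = 0.2130
  tailed: (122 − 115)² / 115 = 0.4261
χ² = 0.2130 + 0.4261 = 0.6391 ≈ 0.639

0.639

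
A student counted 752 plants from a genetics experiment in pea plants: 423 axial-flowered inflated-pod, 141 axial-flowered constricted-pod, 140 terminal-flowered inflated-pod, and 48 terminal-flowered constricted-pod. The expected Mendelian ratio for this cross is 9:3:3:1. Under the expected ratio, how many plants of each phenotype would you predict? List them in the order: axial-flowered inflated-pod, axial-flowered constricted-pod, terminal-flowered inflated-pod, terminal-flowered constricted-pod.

The 9:3:3:1 ratio has 16 parts, so with N = 752 the expected counts are:
  axial-flowered inflated-pod: 752 × 9/16 = 423
  axial-flowered constricted-pod: 752 × 3/16 = 141
  terminal-flowered inflated-pod: 752 × 3/16 = 141
  terminal-flowered constricted-pod: 752 × 1/16 = 47

423, 141, 141, 47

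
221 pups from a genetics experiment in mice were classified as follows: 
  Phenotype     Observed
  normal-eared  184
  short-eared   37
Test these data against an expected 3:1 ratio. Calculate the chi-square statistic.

8.038

Total ratio parts = 4. Expected numbers out of 221:
  normal-eared: 221 × 3/4 = 165.75
  short-eared: 221 × 1/4 = 55.25
χ² = Σ (O − E)² / E
  normal-eared: (184 − 165.75)² / 165.75 = 2.0094
  short-eared: (37 − 55.25)² / 55.25 = 6.0283
χ² = 2.0094 + 6.0283 = 8.0377 ≈ 8.038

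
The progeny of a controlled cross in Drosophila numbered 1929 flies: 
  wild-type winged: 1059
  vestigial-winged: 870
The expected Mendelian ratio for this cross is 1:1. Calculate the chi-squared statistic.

The 1:1 ratio has 2 parts, so with N = 1929 the expected counts are:
  wild-type winged: 1929 × 1/2 = 964.5
  vestigial-winged: 1929 × 1/2 = 964.5
χ² = Σ (O − E)² / E
  wild-type winged: (1059 − 964.5)² / 964.5 = 9.2589
  vestigial-winged: (870 − 964.5)² / 964.5 = 9.2589
χ² = 9.2589 + 9.2589 = 18.5178 ≈ 18.518

18.518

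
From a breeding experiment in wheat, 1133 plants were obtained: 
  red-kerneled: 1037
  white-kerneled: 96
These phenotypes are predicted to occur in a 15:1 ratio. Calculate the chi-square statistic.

9.556

Under the 15:1 hypothesis (Σ ratio = 16, N = 1133):
  red-kerneled: 1133 × 15/16 = 1062.1875
  white-kerneled: 1133 × 1/16 = 70.8125
χ² = Σ (O − E)² / E
  red-kerneled: (1037 − 1062.1875)² / 1062.1875 = 0.5973
  white-kerneled: (96 − 70.8125)² / 70.8125 = 8.9590
χ² = 0.5973 + 8.9590 = 9.5563 ≈ 9.556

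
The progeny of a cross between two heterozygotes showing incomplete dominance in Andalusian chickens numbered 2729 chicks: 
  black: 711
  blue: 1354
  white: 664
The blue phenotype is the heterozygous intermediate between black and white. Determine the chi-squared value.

1.781

With incomplete dominance, a heterozygote × heterozygote cross gives a 1:2:1 phenotypic ratio.
Total ratio parts = 4. Expected numbers out of 2729:
  black: 2729 × 1/4 = 682.25
  blue: 2729 × 2/4 = 1364.5
  white: 2729 × 1/4 = 682.25
χ² = Σ (O − E)² / E
  black: (711 − 682.25)² / 682.25 = 1.2115
  blue: (1354 − 1364.5)² / 1364.5 = 0.0808
  white: (664 − 682.25)² / 682.25 = 0.4882
χ² = 1.2115 + 0.0808 + 0.4882 = 1.7805 ≈ 1.781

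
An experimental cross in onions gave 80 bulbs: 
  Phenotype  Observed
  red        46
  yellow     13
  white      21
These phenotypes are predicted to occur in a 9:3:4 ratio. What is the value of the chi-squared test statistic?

0.339

Total ratio parts = 16. Expected numbers out of 80:
  red: 80 × 9/16 = 45
  yellow: 80 × 3/16 = 15
  white: 80 × 4/16 = 20
χ² = Σ (O − E)² / E
  red: (46 − 45)² / 45 = 0.0222
  yellow: (13 − 15)² / 15 = 0.2667
  white: (21 − 20)² / 20 = 0.0500
χ² = 0.0222 + 0.2667 + 0.0500 = 0.3389 ≈ 0.339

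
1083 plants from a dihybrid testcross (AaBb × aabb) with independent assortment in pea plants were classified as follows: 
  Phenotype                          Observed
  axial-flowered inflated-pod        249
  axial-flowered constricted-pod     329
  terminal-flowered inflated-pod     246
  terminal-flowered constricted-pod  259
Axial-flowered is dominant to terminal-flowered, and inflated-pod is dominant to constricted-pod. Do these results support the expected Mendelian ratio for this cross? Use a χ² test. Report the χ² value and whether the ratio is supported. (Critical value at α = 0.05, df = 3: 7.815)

17.052; not consistent

A dihybrid testcross with independent assortment gives a 1:1:1:1 ratio.
Total ratio parts = 4. Expected numbers out of 1083:
  axial-flowered inflated-pod: 1083 × 1/4 = 270.75
  axial-flowered constricted-pod: 1083 × 1/4 = 270.75
  terminal-flowered inflated-pod: 1083 × 1/4 = 270.75
  terminal-flowered constricted-pod: 1083 × 1/4 = 270.75
χ² = Σ (O − E)² / E
  axial-flowered inflated-pod: (249 − 270.75)² / 270.75 = 1.7472
  axial-flowered constricted-pod: (329 − 270.75)² / 270.75 = 12.5321
  terminal-flowered inflated-pod: (246 − 270.75)² / 270.75 = 2.2625
  terminal-flowered constricted-pod: (259 − 270.75)² / 270.75 = 0.5099
χ² = 1.7472 + 12.5321 + 2.2625 + 0.5099 = 17.0517 ≈ 17.052
Degrees of freedom = 4 − 1 = 3; critical value at α = 0.05 is 7.815.
Since 17.052 > 7.815, we reject the null hypothesis — the data do not fit the 1:1:1:1 ratio.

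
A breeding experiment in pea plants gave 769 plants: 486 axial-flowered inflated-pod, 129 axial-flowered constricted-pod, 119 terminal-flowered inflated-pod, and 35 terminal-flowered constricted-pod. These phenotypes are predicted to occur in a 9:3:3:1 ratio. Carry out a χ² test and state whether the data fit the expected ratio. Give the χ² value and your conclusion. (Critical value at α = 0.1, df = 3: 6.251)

Expected counts for N = 769 under a 9:3:3:1 ratio (total parts = 16):
  axial-flowered inflated-pod: 769 × 9/16 = 432.5625
  axial-flowered constricted-pod: 769 × 3/16 = 144.1875
  terminal-flowered inflated-pod: 769 × 3/16 = 144.1875
  terminal-flowered constricted-pod: 769 × 1/16 = 48.0625
χ² = Σ (O − E)² / E
  axial-flowered inflated-pod: (486 − 432.5625)² / 432.5625 = 6.6015
  axial-flowered constricted-pod: (129 − 144.1875)² / 144.1875 = 1.5997
  terminal-flowered inflated-pod: (119 − 144.1875)² / 144.1875 = 4.3999
  terminal-flowered constricted-pod: (35 − 48.0625)² / 48.0625 = 3.5501
χ² = 6.6015 + 1.5997 + 4.3999 + 3.5501 = 16.1512 ≈ 16.151
Degrees of freedom = 4 − 1 = 3; critical value at α = 0.1 is 6.251.
Since 16.151 > 6.251, we reject the null hypothesis — the data do not fit the 9:3:3:1 ratio.

16.151; not consistent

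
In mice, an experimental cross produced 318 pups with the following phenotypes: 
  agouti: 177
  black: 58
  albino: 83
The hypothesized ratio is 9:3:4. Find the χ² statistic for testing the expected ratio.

0.218

Under the 9:3:4 hypothesis (Σ ratio = 16, N = 318):
  agouti: 318 × 9/16 = 178.875
  black: 318 × 3/16 = 59.625
  albino: 318 × 4/16 = 79.5
χ² = Σ (O − E)² / E
  agouti: (177 − 178.875)² / 178.875 = 0.0197
  black: (58 − 59.625)² / 59.625 = 0.0443
  albino: (83 − 79.5)² / 79.5 = 0.1541
χ² = 0.0197 + 0.0443 + 0.1541 = 0.2181 ≈ 0.218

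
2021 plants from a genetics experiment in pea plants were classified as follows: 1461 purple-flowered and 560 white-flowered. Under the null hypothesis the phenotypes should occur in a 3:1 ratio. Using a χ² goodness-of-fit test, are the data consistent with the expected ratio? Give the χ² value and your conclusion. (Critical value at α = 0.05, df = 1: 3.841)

7.910; not consistent

The 3:1 ratio has 4 parts, so with N = 2021 the expected counts are:
  purple-flowered: 2021 × 3/4 = 1515.75
  white-flowered: 2021 × 1/4 = 505.25
χ² = Σ (O − E)² / E
  purple-flowered: (1461 − 1515.75)² / 1515.75 = 1.9776
  white-flowered: (560 − 505.25)² / 505.25 = 5.9328
χ² = 1.9776 + 5.9328 = 7.9104 ≈ 7.910
Degrees of freedom = 2 − 1 = 1; critical value at α = 0.05 is 3.841.
Since 7.910 > 3.841, we reject the null hypothesis — the data do not fit the 3:1 ratio.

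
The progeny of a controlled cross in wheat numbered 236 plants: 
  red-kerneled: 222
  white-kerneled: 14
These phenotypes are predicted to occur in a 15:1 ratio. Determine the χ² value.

0.041

Total ratio parts = 16. Expected numbers out of 236:
  red-kerneled: 236 × 15/16 = 221.25
  white-kerneled: 236 × 1/16 = 14.75
χ² = Σ (O − E)² / E
  red-kerneled: (222 − 221.25)² / 221.25 = 0.0025
  white-kerneled: (14 − 14.75)² / 14.75 = 0.0381
χ² = 0.0025 + 0.0381 = 0.0406 ≈ 0.041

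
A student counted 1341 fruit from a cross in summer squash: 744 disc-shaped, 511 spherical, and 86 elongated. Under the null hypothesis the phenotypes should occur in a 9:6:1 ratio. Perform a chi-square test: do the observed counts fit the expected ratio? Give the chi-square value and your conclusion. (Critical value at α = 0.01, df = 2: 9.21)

0.329; consistent

Expected counts for N = 1341 under a 9:6:1 ratio (total parts = 16):
  disc-shaped: 1341 × 9/16 = 754.3125
  spherical: 1341 × 6/16 = 502.875
  elongated: 1341 × 1/16 = 83.8125
χ² = Σ (O − E)² / E
  disc-shaped: (744 − 754.3125)² / 754.3125 = 0.1410
  spherical: (511 − 502.875)² / 502.875 = 0.1313
  elongated: (86 − 83.8125)² / 83.8125 = 0.0571
χ² = 0.1410 + 0.1313 + 0.0571 = 0.3294 ≈ 0.329
Degrees of freedom = 3 − 1 = 2; critical value at α = 0.01 is 9.21.
Since 0.329 < 9.21, we fail to reject the null hypothesis — the data are consistent with the 9:6:1 ratio.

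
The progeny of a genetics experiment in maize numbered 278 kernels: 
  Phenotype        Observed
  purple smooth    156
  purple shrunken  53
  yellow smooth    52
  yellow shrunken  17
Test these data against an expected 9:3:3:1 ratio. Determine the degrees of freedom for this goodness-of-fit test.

3

A goodness-of-fit test with 4 phenotype classes has df = 4 − 1 = 3.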